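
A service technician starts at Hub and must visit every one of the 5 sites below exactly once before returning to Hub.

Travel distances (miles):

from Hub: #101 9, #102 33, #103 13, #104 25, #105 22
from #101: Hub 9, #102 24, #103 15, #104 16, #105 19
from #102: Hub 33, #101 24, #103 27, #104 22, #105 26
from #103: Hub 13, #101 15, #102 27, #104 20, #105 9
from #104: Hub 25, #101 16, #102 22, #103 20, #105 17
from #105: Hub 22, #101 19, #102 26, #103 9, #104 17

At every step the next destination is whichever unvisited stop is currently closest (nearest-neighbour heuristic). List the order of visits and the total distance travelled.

Hub → [#101:9 / #103:13 / #105:22 / #104:25 / #102:33] → #101 (9)
#101 → [#103:15 / #104:16 / #105:19 / #102:24] → #103 (15)
#103 → [#105:9 / #104:20 / #102:27] → #105 (9)
#105 → [#104:17 / #102:26] → #104 (17)
#104 → [#102:22] → #102 (22)
Return #102→Hub: 33.
Total = 9 + 15 + 9 + 17 + 22 + 33 = 105.

105 miles along Hub → #101 → #103 → #105 → #104 → #102 → Hub.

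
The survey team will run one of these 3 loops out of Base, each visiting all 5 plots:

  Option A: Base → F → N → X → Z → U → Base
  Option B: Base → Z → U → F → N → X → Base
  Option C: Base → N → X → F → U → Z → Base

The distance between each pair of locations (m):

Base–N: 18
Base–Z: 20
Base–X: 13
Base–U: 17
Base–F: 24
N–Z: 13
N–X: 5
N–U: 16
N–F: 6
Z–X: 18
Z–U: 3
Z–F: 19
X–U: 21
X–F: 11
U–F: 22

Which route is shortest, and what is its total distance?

Shortest is Option B, total 69 m.

Option A: 24 + 6 + 5 + 18 + 3 + 17 = 73
Option B: 20 + 3 + 22 + 6 + 5 + 13 = 69
Option C: 18 + 5 + 11 + 22 + 3 + 20 = 79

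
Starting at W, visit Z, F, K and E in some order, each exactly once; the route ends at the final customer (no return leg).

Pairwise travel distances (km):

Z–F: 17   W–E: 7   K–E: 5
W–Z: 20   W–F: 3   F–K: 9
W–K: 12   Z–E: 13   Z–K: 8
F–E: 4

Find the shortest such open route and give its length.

There are 4! = 24 possible orderings.
W - Z - F - K - E: 20+17+9+5 = 51
W - Z - F - E - K: 20+17+4+5 = 46
W - Z - K - F - E: 20+8+9+4 = 41
W - Z - K - E - F: 20+8+5+4 = 37
W - Z - E - F - K: 20+13+4+9 = 46
W - Z - E - K - F: 20+13+5+9 = 47
W - F - Z - K - E: 3+17+8+5 = 33
W - F - Z - E - K: 3+17+13+5 = 38
W - F - K - Z - E: 3+9+8+13 = 33
W - F - K - E - Z: 3+9+5+13 = 30
W - F - E - Z - K: 3+4+13+8 = 28
W - F - E - K - Z: 3+4+5+8 = 20
W - K - Z - F - E: 12+8+17+4 = 41
W - K - Z - E - F: 12+8+13+4 = 37
… (10 more)
The minimum is 20.
One shortest path: W → F → E → K → Z.

Minimum one-way distance = 20 km.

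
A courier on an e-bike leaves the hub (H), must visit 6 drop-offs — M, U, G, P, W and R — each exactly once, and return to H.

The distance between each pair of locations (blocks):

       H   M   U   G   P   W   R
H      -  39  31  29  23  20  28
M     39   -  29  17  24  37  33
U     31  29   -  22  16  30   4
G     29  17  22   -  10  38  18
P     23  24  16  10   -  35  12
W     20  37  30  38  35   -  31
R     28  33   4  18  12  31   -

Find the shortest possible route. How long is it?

Minimum total distance: 131 blocks.

There are 360 distinct closed tours to check (reversals are equivalent).
H → M → U → G → P → W → R → H: 39+29+22+10+35+31+28 = 194
H → M → U → G → P → R → W → H: 39+29+22+10+12+31+20 = 163
H → M → U → G → W → P → R → H: 39+29+22+38+35+12+28 = 203
H → M → U → G → W → R → P → H: 39+29+22+38+31+12+23 = 194
H → M → U → G → R → P → W → H: 39+29+22+18+12+35+20 = 175
H → M → U → G → R → W → P → H: 39+29+22+18+31+35+23 = 197
H → M → U → P → G → W → R → H: 39+29+16+10+38+31+28 = 191
H → M → U → P → G → R → W → H: 39+29+16+10+18+31+20 = 163
… (352 more)
H → U → R → P → G → M → W → H: 31+4+12+10+17+37+20 = 131  ← best
The minimum is 131.
One optimal route: H → U → R → P → G → M → W → H (or its reverse).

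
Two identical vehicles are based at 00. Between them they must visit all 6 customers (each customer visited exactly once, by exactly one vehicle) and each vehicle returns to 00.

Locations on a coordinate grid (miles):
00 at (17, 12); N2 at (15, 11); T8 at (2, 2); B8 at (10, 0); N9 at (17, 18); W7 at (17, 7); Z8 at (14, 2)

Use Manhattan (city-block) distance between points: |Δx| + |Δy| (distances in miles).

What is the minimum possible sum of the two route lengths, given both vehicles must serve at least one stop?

66 miles — the smallest possible combined total.

Check every non-empty split of the stops between the two vehicles; for each half take its own optimal tour:
  {N2} + {T8, B8, N9, W7, Z8}: 6 + 66 = 72
  {T8} + {N2, B8, N9, W7, Z8}: 50 + 50 = 100
  {N2, T8} + {B8, N9, W7, Z8}: 50 + 50 = 100
  {B8} + {N2, T8, N9, W7, Z8}: 38 + 62 = 100
  {N2, B8} + {T8, N9, W7, Z8}: 38 + 62 = 100
  {T8, B8} + {N2, N9, W7, Z8}: 54 + 38 = 92
  … (31 splits in total)
  {N9} + {N2, T8, B8, W7, Z8}: 12 + 54 = 66  ← best
Best: vehicle 1 00 → N9 → 00 = 12; vehicle 2 00 → N2 → T8 → B8 → Z8 → W7 → 00 = 54; combined 66.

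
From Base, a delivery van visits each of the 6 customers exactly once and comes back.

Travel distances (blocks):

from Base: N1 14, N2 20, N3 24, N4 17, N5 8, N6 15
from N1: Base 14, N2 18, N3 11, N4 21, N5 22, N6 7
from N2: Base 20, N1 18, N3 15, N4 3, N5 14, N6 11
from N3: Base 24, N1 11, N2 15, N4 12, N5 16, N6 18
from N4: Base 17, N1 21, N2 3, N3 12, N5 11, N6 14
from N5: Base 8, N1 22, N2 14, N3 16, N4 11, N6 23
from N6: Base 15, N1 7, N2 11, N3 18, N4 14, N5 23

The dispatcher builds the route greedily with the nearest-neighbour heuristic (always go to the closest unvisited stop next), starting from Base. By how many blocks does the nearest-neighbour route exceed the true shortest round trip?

Base: N5=8, N1=14, N6=15, N4=17, N2=20, N3=24 ⇒ N5
N5: N4=11, N2=14, N3=16, N1=22, N6=23 ⇒ N4
N4: N2=3, N3=12, N6=14, N1=21 ⇒ N2
N2: N6=11, N3=15, N1=18 ⇒ N6
N6: N1=7, N3=18 ⇒ N1
N1: N3=11 ⇒ N3
NN route Base → N5 → N4 → N2 → N6 → N1 → N3 → Base costs 75.
Optimal: Base → N5 → N2 → N4 → N3 → N1 → N6 → Base costs 70 (by enumerating all 360 distinct tours).
Excess = 75 − 70 = 5.

5 blocks longer than the optimal tour.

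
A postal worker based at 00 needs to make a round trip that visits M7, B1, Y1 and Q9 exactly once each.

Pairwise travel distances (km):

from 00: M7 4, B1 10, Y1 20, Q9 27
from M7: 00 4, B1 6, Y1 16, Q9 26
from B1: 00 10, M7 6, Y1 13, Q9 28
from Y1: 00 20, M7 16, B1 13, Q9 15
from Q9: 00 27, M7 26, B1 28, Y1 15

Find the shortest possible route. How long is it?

With 4 stops there are 4!/2 = 12 distinct round trips (a route and its reverse cost the same).
00 - M7 - B1 - Y1 - Q9 - 00: 4+6+13+15+27 = 65
00 - M7 - B1 - Q9 - Y1 - 00: 4+6+28+15+20 = 73
00 - M7 - Y1 - B1 - Q9 - 00: 4+16+13+28+27 = 88
00 - M7 - Y1 - Q9 - B1 - 00: 4+16+15+28+10 = 73
00 - M7 - Q9 - B1 - Y1 - 00: 4+26+28+13+20 = 91
00 - M7 - Q9 - Y1 - B1 - 00: 4+26+15+13+10 = 68
00 - B1 - M7 - Y1 - Q9 - 00: 10+6+16+15+27 = 74
00 - B1 - M7 - Q9 - Y1 - 00: 10+6+26+15+20 = 77
00 - B1 - Y1 - M7 - Q9 - 00: 10+13+16+26+27 = 92
00 - B1 - Q9 - M7 - Y1 - 00: 10+28+26+16+20 = 100
00 - Y1 - M7 - B1 - Q9 - 00: 20+16+6+28+27 = 97
00 - Y1 - B1 - M7 - Q9 - 00: 20+13+6+26+27 = 92
The minimum is 65.
One optimal route: 00 → M7 → B1 → Y1 → Q9 → 00 (or its reverse).

Minimum total distance: 65 km.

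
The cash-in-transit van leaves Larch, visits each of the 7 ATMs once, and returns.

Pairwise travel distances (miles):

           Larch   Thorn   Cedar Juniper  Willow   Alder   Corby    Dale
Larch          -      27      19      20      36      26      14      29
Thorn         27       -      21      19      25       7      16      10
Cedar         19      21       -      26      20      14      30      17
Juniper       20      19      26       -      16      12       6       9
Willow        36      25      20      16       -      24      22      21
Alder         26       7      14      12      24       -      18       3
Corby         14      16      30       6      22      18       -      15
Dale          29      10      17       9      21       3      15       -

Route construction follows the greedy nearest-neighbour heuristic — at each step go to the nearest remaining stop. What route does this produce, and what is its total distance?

At Larch the remaining stops are Corby 14, Cedar 19, Juniper 20, Alder 26, Thorn 27, Dale 29, Willow 36; go to Corby.
At Corby the remaining stops are Juniper 6, Dale 15, Thorn 16, Alder 18, Willow 22, Cedar 30; go to Juniper.
At Juniper the remaining stops are Dale 9, Alder 12, Willow 16, Thorn 19, Cedar 26; go to Dale.
At Dale the remaining stops are Alder 3, Thorn 10, Cedar 17, Willow 21; go to Alder.
At Alder the remaining stops are Thorn 7, Cedar 14, Willow 24; go to Thorn.
At Thorn the remaining stops are Cedar 21, Willow 25; go to Cedar.
At Cedar the remaining stops are Willow 20; go to Willow.
Return Willow→Larch: 36.
Total = 14 + 6 + 9 + 3 + 7 + 21 + 20 + 36 = 116.

116 miles along Larch → Corby → Juniper → Dale → Alder → Thorn → Cedar → Willow → Larch.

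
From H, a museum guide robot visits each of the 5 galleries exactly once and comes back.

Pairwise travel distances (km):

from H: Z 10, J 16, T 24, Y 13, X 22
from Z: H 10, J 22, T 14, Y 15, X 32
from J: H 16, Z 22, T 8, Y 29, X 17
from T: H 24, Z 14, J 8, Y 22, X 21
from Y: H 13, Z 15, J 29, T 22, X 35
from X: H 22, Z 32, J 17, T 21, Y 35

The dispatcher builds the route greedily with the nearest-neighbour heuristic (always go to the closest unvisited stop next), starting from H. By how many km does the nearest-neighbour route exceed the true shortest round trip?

H: Z=10, Y=13, J=16, X=22, T=24 ⇒ Z
Z: T=14, Y=15, J=22, X=32 ⇒ T
T: J=8, X=21, Y=22 ⇒ J
J: X=17, Y=29 ⇒ X
X: Y=35 ⇒ Y
NN route H → Z → T → J → X → Y → H costs 97.
Optimal: H → Y → Z → T → J → X → H costs 89 (by enumerating all 60 distinct tours).
Excess = 97 − 89 = 8.

Excess over optimum: 8 km.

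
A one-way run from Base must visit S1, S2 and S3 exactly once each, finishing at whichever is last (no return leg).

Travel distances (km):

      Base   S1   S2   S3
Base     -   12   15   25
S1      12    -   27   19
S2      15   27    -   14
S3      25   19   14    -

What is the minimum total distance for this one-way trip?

45 km — the minimum one-way total.

There are 3! = 6 possible orderings.
Base→S1→S2→S3: 12+27+14 = 53
Base→S1→S3→S2: 12+19+14 = 45
Base→S2→S1→S3: 15+27+19 = 61
Base→S2→S3→S1: 15+14+19 = 48
Base→S3→S1→S2: 25+19+27 = 71
Base→S3→S2→S1: 25+14+27 = 66
The minimum is 45.
One shortest path: Base → S1 → S3 → S2.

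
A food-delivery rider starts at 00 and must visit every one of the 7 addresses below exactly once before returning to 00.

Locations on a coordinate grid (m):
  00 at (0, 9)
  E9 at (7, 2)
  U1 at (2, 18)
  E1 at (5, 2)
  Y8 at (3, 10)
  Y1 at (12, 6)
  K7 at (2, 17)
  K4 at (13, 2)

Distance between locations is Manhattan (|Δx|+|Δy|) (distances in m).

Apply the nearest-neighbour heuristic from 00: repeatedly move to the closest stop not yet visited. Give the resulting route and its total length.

At 00 the remaining stops are Y8 4, K7 10, U1 11, E1 12, E9 14, Y1 15, K4 20; go to Y8.
At Y8 the remaining stops are K7 8, U1 9, E1 10, E9 12, Y1 13, K4 18; go to K7.
At K7 the remaining stops are U1 1, E1 18, E9 20, Y1 21, K4 26; go to U1.
At U1 the remaining stops are E1 19, E9 21, Y1 22, K4 27; go to E1.
At E1 the remaining stops are E9 2, K4 8, Y1 11; go to E9.
At E9 the remaining stops are K4 6, Y1 9; go to K4.
At K4 the remaining stops are Y1 5; go to Y1.
Return Y1→00: 15.
Total = 4 + 8 + 1 + 19 + 2 + 6 + 5 + 15 = 60.

60 m along 00 → Y8 → K7 → U1 → E1 → E9 → K4 → Y1 → 00.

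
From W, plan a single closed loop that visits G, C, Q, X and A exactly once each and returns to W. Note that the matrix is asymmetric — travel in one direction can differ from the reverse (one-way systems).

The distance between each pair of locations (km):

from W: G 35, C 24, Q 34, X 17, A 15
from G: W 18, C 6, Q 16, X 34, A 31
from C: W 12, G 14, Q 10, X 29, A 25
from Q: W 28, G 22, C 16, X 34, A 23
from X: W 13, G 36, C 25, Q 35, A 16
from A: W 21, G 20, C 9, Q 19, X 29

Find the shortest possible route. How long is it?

W-G-C-Q-X-A-W: 35+6+10+34+16+21 = 122
W-G-C-Q-A-X-W: 35+6+10+23+29+13 = 116
W-G-C-X-Q-A-W: 35+6+29+35+23+21 = 149
W-G-C-X-A-Q-W: 35+6+29+16+19+28 = 133
W-G-C-A-Q-X-W: 35+6+25+19+34+13 = 132
W-G-C-A-X-Q-W: 35+6+25+29+35+28 = 158
W-G-Q-C-X-A-W: 35+16+16+29+16+21 = 133
W-G-Q-C-A-X-W: 35+16+16+25+29+13 = 134
W-G-Q-X-C-A-W: 35+16+34+25+25+21 = 156
W-G-Q-X-A-C-W: 35+16+34+16+9+12 = 122
W-G-Q-A-C-X-W: 35+16+23+9+29+13 = 125
W-G-Q-A-X-C-W: 35+16+23+29+25+12 = 140
W-G-X-C-Q-A-W: 35+34+25+10+23+21 = 148
W-G-X-C-A-Q-W: 35+34+25+25+19+28 = 166
… (106 more)
W-X-A-C-Q-G-W: 17+16+9+10+22+18 = 92  ← best
The minimum is 92.
One optimal route: W → X → A → C → Q → G → W.

92 km — the shortest possible round trip.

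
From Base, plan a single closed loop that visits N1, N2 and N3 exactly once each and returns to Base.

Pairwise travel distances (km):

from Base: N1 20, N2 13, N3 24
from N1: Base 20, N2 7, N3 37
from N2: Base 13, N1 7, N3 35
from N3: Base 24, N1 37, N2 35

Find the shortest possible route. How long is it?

Minimum total distance: 81 km.

Base-N1-N2-N3-Base: 20+7+35+24 = 86
Base-N1-N3-N2-Base: 20+37+35+13 = 105
Base-N2-N1-N3-Base: 13+7+37+24 = 81
The minimum is 81.
One optimal route: Base → N2 → N1 → N3 → Base (or its reverse).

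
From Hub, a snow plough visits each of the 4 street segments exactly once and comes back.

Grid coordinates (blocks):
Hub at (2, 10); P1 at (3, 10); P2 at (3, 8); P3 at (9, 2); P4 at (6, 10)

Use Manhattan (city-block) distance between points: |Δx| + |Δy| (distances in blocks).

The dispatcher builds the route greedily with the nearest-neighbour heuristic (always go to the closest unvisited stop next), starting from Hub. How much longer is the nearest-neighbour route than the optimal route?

From Hub: P1=1, P2=3, P4=4, P3=15 → choose P1 (1).
From P1: P2=2, P4=3, P3=14 → choose P2 (2).
From P2: P4=5, P3=12 → choose P4 (5).
From P4: P3=11 → choose P3 (11).
NN route Hub → P1 → P2 → P4 → P3 → Hub costs 34.
Optimal: Hub → P1 → P2 → P3 → P4 → Hub costs 30 (by enumerating all 12 distinct tours).
Excess = 34 − 30 = 4.

Excess over optimum: 4 blocks.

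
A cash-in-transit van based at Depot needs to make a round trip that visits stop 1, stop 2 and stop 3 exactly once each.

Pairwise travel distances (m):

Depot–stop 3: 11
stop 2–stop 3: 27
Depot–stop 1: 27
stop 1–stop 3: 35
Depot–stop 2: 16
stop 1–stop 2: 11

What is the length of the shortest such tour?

With 3 stops there are 3!/2 = 3 distinct round trips (a route and its reverse cost the same).
Depot→stop 1→stop 2→stop 3→Depot: 27+11+27+11 = 76
Depot→stop 1→stop 3→stop 2→Depot: 27+35+27+16 = 105
Depot→stop 2→stop 1→stop 3→Depot: 16+11+35+11 = 73
The minimum is 73.
One optimal route: Depot → stop 2 → stop 1 → stop 3 → Depot (or its reverse).

Shortest round trip = 73 m.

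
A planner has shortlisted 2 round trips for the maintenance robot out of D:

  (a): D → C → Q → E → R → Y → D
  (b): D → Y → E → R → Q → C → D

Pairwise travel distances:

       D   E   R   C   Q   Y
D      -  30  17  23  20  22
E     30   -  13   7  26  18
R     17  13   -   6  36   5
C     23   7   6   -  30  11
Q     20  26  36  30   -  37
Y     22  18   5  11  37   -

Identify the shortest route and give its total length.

119 — (a) is the shortest.

(a): 23 + 30 + 26 + 13 + 5 + 22 = 119
(b): 22 + 18 + 13 + 36 + 30 + 23 = 142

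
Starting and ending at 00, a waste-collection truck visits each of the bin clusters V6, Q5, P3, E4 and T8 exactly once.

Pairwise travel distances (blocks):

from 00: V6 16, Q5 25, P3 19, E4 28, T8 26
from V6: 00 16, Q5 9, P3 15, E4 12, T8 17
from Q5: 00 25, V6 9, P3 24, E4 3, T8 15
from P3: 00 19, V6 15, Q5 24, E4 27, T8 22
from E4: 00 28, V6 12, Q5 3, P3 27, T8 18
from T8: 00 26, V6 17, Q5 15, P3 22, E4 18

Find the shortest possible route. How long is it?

With 5 stops there are 5!/2 = 60 distinct round trips (a route and its reverse cost the same).
00-V6-Q5-P3-E4-T8-00: 16+9+24+27+18+26 = 120
00-V6-Q5-P3-T8-E4-00: 16+9+24+22+18+28 = 117
00-V6-Q5-E4-P3-T8-00: 16+9+3+27+22+26 = 103
00-V6-Q5-E4-T8-P3-00: 16+9+3+18+22+19 = 87
00-V6-Q5-T8-P3-E4-00: 16+9+15+22+27+28 = 117
00-V6-Q5-T8-E4-P3-00: 16+9+15+18+27+19 = 104
00-V6-P3-Q5-E4-T8-00: 16+15+24+3+18+26 = 102
00-V6-P3-Q5-T8-E4-00: 16+15+24+15+18+28 = 116
00-V6-P3-E4-Q5-T8-00: 16+15+27+3+15+26 = 102
00-V6-P3-E4-T8-Q5-00: 16+15+27+18+15+25 = 116
00-V6-P3-T8-Q5-E4-00: 16+15+22+15+3+28 = 99
00-V6-P3-T8-E4-Q5-00: 16+15+22+18+3+25 = 99
00-V6-E4-Q5-P3-T8-00: 16+12+3+24+22+26 = 103
00-V6-E4-Q5-T8-P3-00: 16+12+3+15+22+19 = 87
… (46 more)
The minimum is 87.
One optimal route: 00 → V6 → Q5 → E4 → T8 → P3 → 00 (or its reverse).

Minimum total distance: 87 blocks.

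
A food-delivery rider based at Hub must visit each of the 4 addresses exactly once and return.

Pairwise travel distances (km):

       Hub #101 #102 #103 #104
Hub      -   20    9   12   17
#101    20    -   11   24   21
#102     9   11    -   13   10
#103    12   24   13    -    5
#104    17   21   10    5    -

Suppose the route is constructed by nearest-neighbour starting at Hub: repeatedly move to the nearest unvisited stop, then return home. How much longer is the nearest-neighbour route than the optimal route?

The nearest-neighbour route is 10 km longer than optimal.

From Hub: #102=9, #103=12, #104=17, #101=20 → choose #102 (9).
From #102: #104=10, #101=11, #103=13 → choose #104 (10).
From #104: #103=5, #101=21 → choose #103 (5).
From #103: #101=24 → choose #101 (24).
NN route Hub → #102 → #104 → #103 → #101 → Hub costs 68.
Optimal: Hub → #101 → #102 → #104 → #103 → Hub costs 58 (by enumerating all 12 distinct tours).
Excess = 68 − 58 = 10.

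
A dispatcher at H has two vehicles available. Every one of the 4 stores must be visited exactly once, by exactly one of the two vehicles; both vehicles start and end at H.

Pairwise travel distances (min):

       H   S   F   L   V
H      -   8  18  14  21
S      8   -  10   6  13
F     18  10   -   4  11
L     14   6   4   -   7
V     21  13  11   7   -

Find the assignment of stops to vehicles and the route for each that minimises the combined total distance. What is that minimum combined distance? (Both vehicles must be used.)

Minimum combined distance: 66 min.

Check every non-empty split of the stops between the two vehicles; for each half take its own optimal tour:
  {S} + {F, L, V}: 16 + 50 = 66
  {F} + {S, L, V}: 36 + 42 = 78
  {S, F} + {L, V}: 36 + 42 = 78
  {L} + {S, F, V}: 28 + 50 = 78
  {S, L} + {F, V}: 28 + 50 = 78
  {F, L} + {S, V}: 36 + 42 = 78
  … (7 splits in total)
Best: vehicle 1 H → S → H = 16; vehicle 2 H → F → L → V → H = 50; combined 66.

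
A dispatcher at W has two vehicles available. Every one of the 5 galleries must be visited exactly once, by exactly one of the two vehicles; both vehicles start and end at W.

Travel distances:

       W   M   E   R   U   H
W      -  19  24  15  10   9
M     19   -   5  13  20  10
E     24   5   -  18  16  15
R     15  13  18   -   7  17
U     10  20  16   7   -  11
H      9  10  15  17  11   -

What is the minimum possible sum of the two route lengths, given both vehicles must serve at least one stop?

Minimum combined distance: 77.

Try each way of splitting the stops between the two vehicles (each non-empty) and, for each split, find the best tour for each vehicle:
  {M} + {E, R, U, H}: 38 + 59 = 97
  {E} + {M, R, U, H}: 48 + 49 = 97
  {M, E} + {R, U, H}: 48 + 42 = 90
  {R} + {M, E, U, H}: 30 + 50 = 80
  {M, R} + {E, U, H}: 47 + 50 = 97
  {E, R} + {M, U, H}: 57 + 49 = 106
  … (15 splits in total)
  {U} + {M, E, R, H}: 20 + 57 = 77  ← best
Best: vehicle 1 W → U → W = 20; vehicle 2 W → R → M → E → H → W = 57; combined 77.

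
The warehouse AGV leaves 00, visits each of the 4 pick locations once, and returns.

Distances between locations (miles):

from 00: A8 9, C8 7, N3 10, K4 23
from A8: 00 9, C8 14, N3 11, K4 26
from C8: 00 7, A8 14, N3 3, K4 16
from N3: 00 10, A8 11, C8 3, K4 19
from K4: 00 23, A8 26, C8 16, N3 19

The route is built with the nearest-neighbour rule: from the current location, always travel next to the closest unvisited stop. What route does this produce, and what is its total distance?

70 miles along 00 → C8 → N3 → A8 → K4 → 00.

From 00: distances to unvisited — C8=7, A8=9, N3=10, K4=23. Nearest is C8 (7).
From C8: distances to unvisited — N3=3, A8=14, K4=16. Nearest is N3 (3).
From N3: distances to unvisited — A8=11, K4=19. Nearest is A8 (11).
From A8: distances to unvisited — K4=26. Nearest is K4 (26).
Return K4→00: 23.
Total = 7 + 3 + 11 + 26 + 23 = 70.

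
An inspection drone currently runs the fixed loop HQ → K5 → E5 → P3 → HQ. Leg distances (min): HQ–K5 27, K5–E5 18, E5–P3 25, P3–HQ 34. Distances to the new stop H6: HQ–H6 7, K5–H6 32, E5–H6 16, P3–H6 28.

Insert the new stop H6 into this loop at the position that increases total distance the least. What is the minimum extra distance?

Insertion cost between consecutive stops i–j is d(i,H6) + d(H6,j) − d(i,j):
  between HQ and K5: 7 + 32 − 27 = 12
  between K5 and E5: 32 + 16 − 18 = 30
  between E5 and P3: 16 + 28 − 25 = 19
  between P3 and HQ: 28 + 7 − 34 = 1
Cheapest insertion is between P3 and HQ, adding 1.
New total = 104 + 1 = 105.

Adding 1 min by placing H6 on the P3–HQ leg.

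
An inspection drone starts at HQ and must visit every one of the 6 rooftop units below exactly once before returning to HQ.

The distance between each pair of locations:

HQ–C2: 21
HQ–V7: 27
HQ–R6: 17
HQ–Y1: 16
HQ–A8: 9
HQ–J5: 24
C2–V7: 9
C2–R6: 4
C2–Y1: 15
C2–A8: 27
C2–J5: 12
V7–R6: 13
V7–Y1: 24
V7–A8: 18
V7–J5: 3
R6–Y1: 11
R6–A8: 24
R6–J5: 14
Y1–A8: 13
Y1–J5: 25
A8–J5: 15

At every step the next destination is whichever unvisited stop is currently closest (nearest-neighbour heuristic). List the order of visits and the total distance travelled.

At HQ the remaining stops are A8 9, Y1 16, R6 17, C2 21, J5 24, V7 27; go to A8.
At A8 the remaining stops are Y1 13, J5 15, V7 18, R6 24, C2 27; go to Y1.
At Y1 the remaining stops are R6 11, C2 15, V7 24, J5 25; go to R6.
At R6 the remaining stops are C2 4, V7 13, J5 14; go to C2.
At C2 the remaining stops are V7 9, J5 12; go to V7.
At V7 the remaining stops are J5 3; go to J5.
Return J5→HQ: 24.
Total = 9 + 13 + 11 + 4 + 9 + 3 + 24 = 73.

73 along HQ → A8 → Y1 → R6 → C2 → V7 → J5 → HQ.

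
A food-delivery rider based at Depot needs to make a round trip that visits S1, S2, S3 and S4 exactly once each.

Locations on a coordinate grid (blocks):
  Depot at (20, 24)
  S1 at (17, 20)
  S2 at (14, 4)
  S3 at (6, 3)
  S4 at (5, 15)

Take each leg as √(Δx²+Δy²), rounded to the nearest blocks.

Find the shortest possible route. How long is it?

Minimum total distance: 58 blocks.

With 4 stops there are 4!/2 = 12 distinct round trips (a route and its reverse cost the same).
Depot → S1 → S2 → S3 → S4 → Depot: 5+16+8+12+17 = 58
Depot → S1 → S2 → S4 → S3 → Depot: 5+16+14+12+25 = 72
Depot → S1 → S3 → S2 → S4 → Depot: 5+20+8+14+17 = 64
Depot → S1 → S3 → S4 → S2 → Depot: 5+20+12+14+21 = 72
Depot → S1 → S4 → S2 → S3 → Depot: 5+13+14+8+25 = 65
Depot → S1 → S4 → S3 → S2 → Depot: 5+13+12+8+21 = 59
Depot → S2 → S1 → S3 → S4 → Depot: 21+16+20+12+17 = 86
Depot → S2 → S1 → S4 → S3 → Depot: 21+16+13+12+25 = 87
Depot → S2 → S3 → S1 → S4 → Depot: 21+8+20+13+17 = 79
Depot → S2 → S4 → S1 → S3 → Depot: 21+14+13+20+25 = 93
Depot → S3 → S1 → S2 → S4 → Depot: 25+20+16+14+17 = 92
Depot → S3 → S2 → S1 → S4 → Depot: 25+8+16+13+17 = 79
The minimum is 58.
One optimal route: Depot → S1 → S2 → S3 → S4 → Depot (or its reverse).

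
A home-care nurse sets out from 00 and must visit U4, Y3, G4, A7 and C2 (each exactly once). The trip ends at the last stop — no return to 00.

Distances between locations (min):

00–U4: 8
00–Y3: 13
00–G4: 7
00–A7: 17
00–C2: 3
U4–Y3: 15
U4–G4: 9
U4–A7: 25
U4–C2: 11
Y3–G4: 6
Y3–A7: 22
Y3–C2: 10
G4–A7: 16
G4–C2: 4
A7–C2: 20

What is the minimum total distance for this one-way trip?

There are 5! = 120 possible orderings.
00 - U4 - Y3 - G4 - A7 - C2: 8+15+6+16+20 = 65
00 - U4 - Y3 - G4 - C2 - A7: 8+15+6+4+20 = 53
00 - U4 - Y3 - A7 - G4 - C2: 8+15+22+16+4 = 65
00 - U4 - Y3 - A7 - C2 - G4: 8+15+22+20+4 = 69
00 - U4 - Y3 - C2 - G4 - A7: 8+15+10+4+16 = 53
00 - U4 - Y3 - C2 - A7 - G4: 8+15+10+20+16 = 69
00 - U4 - G4 - Y3 - A7 - C2: 8+9+6+22+20 = 65
00 - U4 - G4 - Y3 - C2 - A7: 8+9+6+10+20 = 53
00 - U4 - G4 - A7 - Y3 - C2: 8+9+16+22+10 = 65
00 - U4 - G4 - A7 - C2 - Y3: 8+9+16+20+10 = 63
00 - U4 - G4 - C2 - Y3 - A7: 8+9+4+10+22 = 53
00 - U4 - G4 - C2 - A7 - Y3: 8+9+4+20+22 = 63
00 - U4 - A7 - Y3 - G4 - C2: 8+25+22+6+4 = 65
00 - U4 - A7 - Y3 - C2 - G4: 8+25+22+10+4 = 69
… (106 more)
00 - U4 - C2 - Y3 - G4 - A7: 8+11+10+6+16 = 51  ← best
The minimum is 51.
One shortest path: 00 → U4 → C2 → Y3 → G4 → A7.

Minimum one-way distance = 51 min.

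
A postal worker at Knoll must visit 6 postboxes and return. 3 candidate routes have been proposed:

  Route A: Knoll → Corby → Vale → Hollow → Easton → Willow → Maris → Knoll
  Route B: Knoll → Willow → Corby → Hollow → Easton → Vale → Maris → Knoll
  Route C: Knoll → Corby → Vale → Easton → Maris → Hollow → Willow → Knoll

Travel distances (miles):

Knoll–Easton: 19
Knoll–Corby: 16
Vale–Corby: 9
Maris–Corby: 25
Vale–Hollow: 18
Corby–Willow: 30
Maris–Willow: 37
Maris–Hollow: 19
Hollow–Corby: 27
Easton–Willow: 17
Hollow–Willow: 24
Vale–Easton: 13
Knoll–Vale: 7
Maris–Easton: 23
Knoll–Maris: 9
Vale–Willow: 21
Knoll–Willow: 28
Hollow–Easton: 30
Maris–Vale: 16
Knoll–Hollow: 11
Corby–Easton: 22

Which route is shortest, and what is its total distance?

Shortest is Route C, total 132 miles.

Route A: 16 + 9 + 18 + 30 + 17 + 37 + 9 = 136
Route B: 28 + 30 + 27 + 30 + 13 + 16 + 9 = 153
Route C: 16 + 9 + 13 + 23 + 19 + 24 + 28 = 132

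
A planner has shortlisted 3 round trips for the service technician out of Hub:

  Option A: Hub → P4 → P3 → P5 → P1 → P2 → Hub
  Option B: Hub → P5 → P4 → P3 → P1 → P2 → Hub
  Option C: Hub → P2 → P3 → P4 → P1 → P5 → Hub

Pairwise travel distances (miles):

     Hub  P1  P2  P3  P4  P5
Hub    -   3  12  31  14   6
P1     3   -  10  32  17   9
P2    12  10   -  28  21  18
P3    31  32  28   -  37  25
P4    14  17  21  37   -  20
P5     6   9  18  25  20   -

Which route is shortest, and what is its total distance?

Option A: 14 + 37 + 25 + 9 + 10 + 12 = 107
Option B: 6 + 20 + 37 + 32 + 10 + 12 = 117
Option C: 12 + 28 + 37 + 17 + 9 + 6 = 109

Shortest is Option A, total 107 miles.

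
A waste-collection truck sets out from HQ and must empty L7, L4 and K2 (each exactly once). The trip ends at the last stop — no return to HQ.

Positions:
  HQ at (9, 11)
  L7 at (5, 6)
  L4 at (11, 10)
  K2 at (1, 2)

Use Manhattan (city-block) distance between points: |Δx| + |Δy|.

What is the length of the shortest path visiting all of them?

There are 3! = 6 possible orderings.
HQ - L7 - L4 - K2: 9+10+18 = 37
HQ - L7 - K2 - L4: 9+8+18 = 35
HQ - L4 - L7 - K2: 3+10+8 = 21
HQ - L4 - K2 - L7: 3+18+8 = 29
HQ - K2 - L7 - L4: 17+8+10 = 35
HQ - K2 - L4 - L7: 17+18+10 = 45
The minimum is 21.
One shortest path: HQ → L4 → L7 → K2.

Minimum one-way distance = 21.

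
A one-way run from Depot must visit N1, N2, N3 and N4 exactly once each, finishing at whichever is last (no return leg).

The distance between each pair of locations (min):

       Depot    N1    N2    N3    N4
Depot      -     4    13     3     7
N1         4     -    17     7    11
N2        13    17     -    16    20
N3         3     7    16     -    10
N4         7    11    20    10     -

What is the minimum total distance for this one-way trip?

There are 4! = 24 possible orderings.
Depot→N1→N2→N3→N4: 4+17+16+10 = 47
Depot→N1→N2→N4→N3: 4+17+20+10 = 51
Depot→N1→N3→N2→N4: 4+7+16+20 = 47
Depot→N1→N3→N4→N2: 4+7+10+20 = 41
Depot→N1→N4→N2→N3: 4+11+20+16 = 51
Depot→N1→N4→N3→N2: 4+11+10+16 = 41
Depot→N2→N1→N3→N4: 13+17+7+10 = 47
Depot→N2→N1→N4→N3: 13+17+11+10 = 51
Depot→N2→N3→N1→N4: 13+16+7+11 = 47
Depot→N2→N3→N4→N1: 13+16+10+11 = 50
Depot→N2→N4→N1→N3: 13+20+11+7 = 51
Depot→N2→N4→N3→N1: 13+20+10+7 = 50
Depot→N3→N1→N2→N4: 3+7+17+20 = 47
Depot→N3→N1→N4→N2: 3+7+11+20 = 41
… (10 more)
The minimum is 41.
One shortest path: Depot → N1 → N3 → N4 → N2.

41 min — the minimum one-way total.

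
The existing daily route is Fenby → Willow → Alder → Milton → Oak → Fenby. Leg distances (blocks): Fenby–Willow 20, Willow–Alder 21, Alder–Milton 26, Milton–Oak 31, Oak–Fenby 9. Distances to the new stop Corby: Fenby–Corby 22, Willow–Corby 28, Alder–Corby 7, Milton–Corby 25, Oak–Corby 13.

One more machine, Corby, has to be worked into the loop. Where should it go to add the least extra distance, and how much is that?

Adding 6 blocks by placing Corby on the Alder–Milton leg.

Insertion cost between consecutive stops i–j is d(i,Corby) + d(Corby,j) − d(i,j):
  between Fenby and Willow: 22 + 28 − 20 = 30
  between Willow and Alder: 28 + 7 − 21 = 14
  between Alder and Milton: 7 + 25 − 26 = 6
  between Milton and Oak: 25 + 13 − 31 = 7
  between Oak and Fenby: 13 + 22 − 9 = 26
Cheapest insertion is between Alder and Milton, adding 6.
New total = 107 + 6 = 113.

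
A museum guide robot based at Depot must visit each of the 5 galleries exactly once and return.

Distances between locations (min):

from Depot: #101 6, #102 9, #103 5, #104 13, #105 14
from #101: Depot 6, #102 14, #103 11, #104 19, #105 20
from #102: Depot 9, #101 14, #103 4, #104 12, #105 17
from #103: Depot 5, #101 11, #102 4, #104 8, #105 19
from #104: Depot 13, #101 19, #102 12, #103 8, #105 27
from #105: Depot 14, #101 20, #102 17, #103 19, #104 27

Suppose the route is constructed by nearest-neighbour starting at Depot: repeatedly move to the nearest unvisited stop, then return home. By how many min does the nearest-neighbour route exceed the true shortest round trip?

From Depot: #103=5, #101=6, #102=9, #104=13, #105=14 → choose #103 (5).
From #103: #102=4, #104=8, #101=11, #105=19 → choose #102 (4).
From #102: #104=12, #101=14, #105=17 → choose #104 (12).
From #104: #101=19, #105=27 → choose #101 (19).
From #101: #105=20 → choose #105 (20).
NN route Depot → #103 → #102 → #104 → #101 → #105 → Depot costs 74.
Optimal: Depot → #101 → #103 → #104 → #102 → #105 → Depot costs 68 (by enumerating all 60 distinct tours).
Excess = 74 − 68 = 6.

The nearest-neighbour route is 6 min longer than optimal.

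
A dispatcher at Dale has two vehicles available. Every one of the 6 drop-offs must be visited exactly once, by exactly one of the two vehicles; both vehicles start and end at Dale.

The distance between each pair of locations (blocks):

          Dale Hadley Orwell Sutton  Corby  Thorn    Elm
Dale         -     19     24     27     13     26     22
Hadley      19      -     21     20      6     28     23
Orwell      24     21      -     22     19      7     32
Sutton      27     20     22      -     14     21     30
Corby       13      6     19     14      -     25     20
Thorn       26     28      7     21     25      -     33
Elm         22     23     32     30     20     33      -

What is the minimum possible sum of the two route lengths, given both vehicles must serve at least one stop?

There are 2^5 − 1 = 31 ways to divide the 6 stops into two non-empty groups. For each, the best each vehicle can do is its own shortest tour through its group:
  {Hadley} + {Orwell, Sutton, Corby, Thorn, Elm}: 38 + 108 = 146
  {Orwell} + {Hadley, Sutton, Corby, Thorn, Elm}: 48 + 112 = 160
  {Hadley, Orwell} + {Sutton, Corby, Thorn, Elm}: 64 + 103 = 167
  {Sutton} + {Hadley, Orwell, Corby, Thorn, Elm}: 54 + 102 = 156
  {Hadley, Sutton} + {Orwell, Corby, Thorn, Elm}: 66 + 94 = 160
  {Orwell, Sutton} + {Hadley, Corby, Thorn, Elm}: 73 + 101 = 174
  … (31 splits in total)
  {Hadley, Orwell, Sutton, Corby, Thorn} + {Elm}: 91 + 44 = 135  ← best
Best: vehicle 1 Dale → Hadley → Corby → Sutton → Thorn → Orwell → Dale = 91; vehicle 2 Dale → Elm → Dale = 44; combined 135.

135 blocks — the smallest possible combined total.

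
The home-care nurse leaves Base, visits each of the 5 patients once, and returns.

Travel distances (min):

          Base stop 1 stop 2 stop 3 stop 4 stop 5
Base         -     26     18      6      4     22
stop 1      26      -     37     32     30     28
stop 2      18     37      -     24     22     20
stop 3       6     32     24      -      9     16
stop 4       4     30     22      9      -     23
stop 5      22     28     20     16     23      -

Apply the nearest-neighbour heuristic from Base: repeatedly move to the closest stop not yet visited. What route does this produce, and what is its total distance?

At Base the remaining stops are stop 4 4, stop 3 6, stop 2 18, stop 5 22, stop 1 26; go to stop 4.
At stop 4 the remaining stops are stop 3 9, stop 2 22, stop 5 23, stop 1 30; go to stop 3.
At stop 3 the remaining stops are stop 5 16, stop 2 24, stop 1 32; go to stop 5.
At stop 5 the remaining stops are stop 2 20, stop 1 28; go to stop 2.
At stop 2 the remaining stops are stop 1 37; go to stop 1.
Return stop 1→Base: 26.
Total = 4 + 9 + 16 + 20 + 37 + 26 = 112.

112 min along Base → stop 4 → stop 3 → stop 5 → stop 2 → stop 1 → Base.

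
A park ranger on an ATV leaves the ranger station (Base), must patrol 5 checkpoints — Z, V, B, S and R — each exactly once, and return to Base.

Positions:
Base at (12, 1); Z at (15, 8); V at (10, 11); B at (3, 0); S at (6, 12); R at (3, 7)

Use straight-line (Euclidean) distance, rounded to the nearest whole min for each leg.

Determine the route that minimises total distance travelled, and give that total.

Base-Z-V-B-S-R-Base: 8+6+13+12+6+11 = 56
Base-Z-V-B-R-S-Base: 8+6+13+7+6+13 = 53
Base-Z-V-S-B-R-Base: 8+6+4+12+7+11 = 48
Base-Z-V-S-R-B-Base: 8+6+4+6+7+9 = 40
Base-Z-V-R-B-S-Base: 8+6+8+7+12+13 = 54
Base-Z-V-R-S-B-Base: 8+6+8+6+12+9 = 49
Base-Z-B-V-S-R-Base: 8+14+13+4+6+11 = 56
Base-Z-B-V-R-S-Base: 8+14+13+8+6+13 = 62
Base-Z-B-S-V-R-Base: 8+14+12+4+8+11 = 57
Base-Z-B-S-R-V-Base: 8+14+12+6+8+10 = 58
Base-Z-B-R-V-S-Base: 8+14+7+8+4+13 = 54
Base-Z-B-R-S-V-Base: 8+14+7+6+4+10 = 49
Base-Z-S-V-B-R-Base: 8+10+4+13+7+11 = 53
Base-Z-S-V-R-B-Base: 8+10+4+8+7+9 = 46
… (46 more)
The minimum is 40.
One optimal route: Base → Z → V → S → R → B → Base (or its reverse).

Minimum total distance: 40 min.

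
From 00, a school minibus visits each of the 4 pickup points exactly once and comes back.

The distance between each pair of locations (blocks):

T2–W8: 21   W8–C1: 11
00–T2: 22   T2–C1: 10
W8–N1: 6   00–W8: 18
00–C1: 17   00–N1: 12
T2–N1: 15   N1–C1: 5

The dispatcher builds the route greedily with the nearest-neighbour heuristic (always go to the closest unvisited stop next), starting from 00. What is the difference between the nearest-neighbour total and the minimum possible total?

5 blocks longer than the optimal tour.

From 00: N1=12, C1=17, W8=18, T2=22 → choose N1 (12).
From N1: C1=5, W8=6, T2=15 → choose C1 (5).
From C1: T2=10, W8=11 → choose T2 (10).
From T2: W8=21 → choose W8 (21).
NN route 00 → N1 → C1 → T2 → W8 → 00 costs 66.
Optimal: 00 → T2 → C1 → W8 → N1 → 00 costs 61 (by enumerating all 12 distinct tours).
Excess = 66 − 61 = 5.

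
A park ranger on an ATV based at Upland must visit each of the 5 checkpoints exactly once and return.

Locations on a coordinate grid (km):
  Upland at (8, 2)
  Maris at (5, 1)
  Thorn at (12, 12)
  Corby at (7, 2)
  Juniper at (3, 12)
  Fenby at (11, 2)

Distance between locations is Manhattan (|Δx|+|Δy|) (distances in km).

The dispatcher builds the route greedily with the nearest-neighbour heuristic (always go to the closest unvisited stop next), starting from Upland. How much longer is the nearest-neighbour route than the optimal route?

Upland: Corby=1, Fenby=3, Maris=4, Thorn=14, Juniper=15 ⇒ Corby
Corby: Maris=3, Fenby=4, Juniper=14, Thorn=15 ⇒ Maris
Maris: Fenby=7, Juniper=13, Thorn=18 ⇒ Fenby
Fenby: Thorn=11, Juniper=18 ⇒ Thorn
Thorn: Juniper=9 ⇒ Juniper
NN route Upland → Corby → Maris → Fenby → Thorn → Juniper → Upland costs 46.
Optimal: Upland → Corby → Maris → Juniper → Thorn → Fenby → Upland costs 40 (by enumerating all 60 distinct tours).
Excess = 46 − 40 = 6.

Excess over optimum: 6 km.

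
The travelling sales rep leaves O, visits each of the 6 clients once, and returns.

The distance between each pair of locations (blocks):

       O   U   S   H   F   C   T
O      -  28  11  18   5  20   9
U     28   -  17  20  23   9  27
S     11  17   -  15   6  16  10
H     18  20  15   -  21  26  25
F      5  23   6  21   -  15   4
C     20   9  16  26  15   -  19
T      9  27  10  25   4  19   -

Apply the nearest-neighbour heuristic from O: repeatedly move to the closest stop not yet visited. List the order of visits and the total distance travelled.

At O the remaining stops are F 5, T 9, S 11, H 18, C 20, U 28; go to F.
At F the remaining stops are T 4, S 6, C 15, H 21, U 23; go to T.
At T the remaining stops are S 10, C 19, H 25, U 27; go to S.
At S the remaining stops are H 15, C 16, U 17; go to H.
At H the remaining stops are U 20, C 26; go to U.
At U the remaining stops are C 9; go to C.
Return C→O: 20.
Total = 5 + 4 + 10 + 15 + 20 + 9 + 20 = 83.

83 blocks along O → F → T → S → H → U → C → O.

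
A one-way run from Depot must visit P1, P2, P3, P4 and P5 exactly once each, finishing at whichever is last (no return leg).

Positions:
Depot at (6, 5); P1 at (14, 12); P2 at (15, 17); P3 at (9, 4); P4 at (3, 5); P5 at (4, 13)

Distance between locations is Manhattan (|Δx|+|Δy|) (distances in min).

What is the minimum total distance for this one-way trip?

There are 5! = 120 possible orderings.
Depot→P1→P2→P3→P4→P5: 15+6+19+7+9 = 56
Depot→P1→P2→P3→P5→P4: 15+6+19+14+9 = 63
Depot→P1→P2→P4→P3→P5: 15+6+24+7+14 = 66
Depot→P1→P2→P4→P5→P3: 15+6+24+9+14 = 68
Depot→P1→P2→P5→P3→P4: 15+6+15+14+7 = 57
Depot→P1→P2→P5→P4→P3: 15+6+15+9+7 = 52
Depot→P1→P3→P2→P4→P5: 15+13+19+24+9 = 80
Depot→P1→P3→P2→P5→P4: 15+13+19+15+9 = 71
Depot→P1→P3→P4→P2→P5: 15+13+7+24+15 = 74
Depot→P1→P3→P4→P5→P2: 15+13+7+9+15 = 59
Depot→P1→P3→P5→P2→P4: 15+13+14+15+24 = 81
Depot→P1→P3→P5→P4→P2: 15+13+14+9+24 = 75
Depot→P1→P4→P2→P3→P5: 15+18+24+19+14 = 90
Depot→P1→P4→P2→P5→P3: 15+18+24+15+14 = 86
… (106 more)
Depot→P3→P4→P5→P1→P2: 4+7+9+11+6 = 37  ← best
The minimum is 37.
One shortest path: Depot → P3 → P4 → P5 → P1 → P2.

Minimum one-way distance = 37 min.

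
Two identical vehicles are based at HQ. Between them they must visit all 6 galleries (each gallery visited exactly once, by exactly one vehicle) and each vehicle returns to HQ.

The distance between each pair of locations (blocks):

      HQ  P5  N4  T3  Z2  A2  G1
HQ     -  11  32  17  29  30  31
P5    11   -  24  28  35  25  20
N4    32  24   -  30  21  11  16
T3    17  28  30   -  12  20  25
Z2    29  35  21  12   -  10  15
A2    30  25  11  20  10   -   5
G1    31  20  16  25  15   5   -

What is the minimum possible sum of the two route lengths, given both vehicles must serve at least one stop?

Check every non-empty split of the stops between the two vehicles; for each half take its own optimal tour:
  {P5} + {N4, T3, Z2, A2, G1}: 22 + 92 = 114
  {N4} + {P5, T3, Z2, A2, G1}: 64 + 75 = 139
  {P5, N4} + {T3, Z2, A2, G1}: 67 + 75 = 142
  {T3} + {P5, N4, Z2, A2, G1}: 34 + 95 = 129
  {P5, T3} + {N4, Z2, A2, G1}: 56 + 92 = 148
  {N4, T3} + {P5, Z2, A2, G1}: 79 + 75 = 154
  … (31 splits in total)
Best: vehicle 1 HQ → P5 → HQ = 22; vehicle 2 HQ → N4 → A2 → G1 → Z2 → T3 → HQ = 92; combined 114.

114 blocks — the smallest possible combined total.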